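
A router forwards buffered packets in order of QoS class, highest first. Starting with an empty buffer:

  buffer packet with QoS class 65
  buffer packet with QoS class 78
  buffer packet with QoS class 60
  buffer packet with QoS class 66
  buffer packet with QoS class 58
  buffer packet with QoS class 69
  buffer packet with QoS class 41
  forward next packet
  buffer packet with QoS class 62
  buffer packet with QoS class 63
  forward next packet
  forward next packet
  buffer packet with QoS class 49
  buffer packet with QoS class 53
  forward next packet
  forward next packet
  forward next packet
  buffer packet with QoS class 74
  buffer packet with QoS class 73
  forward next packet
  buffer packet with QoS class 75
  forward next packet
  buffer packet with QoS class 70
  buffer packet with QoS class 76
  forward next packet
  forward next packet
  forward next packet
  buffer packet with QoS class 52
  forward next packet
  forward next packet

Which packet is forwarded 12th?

60

insert 65 → {65}
insert 78 → {78, 65}
insert 60 → {78, 65, 60}
insert 66 → {78, 66, 65, 60}
insert 58 → {78, 66, 65, 60, 58}
insert 69 → {78, 69, 66, 65, 60, 58}
insert 41 → {78, 69, 66, 65, 60, 58, 41}
forward next packet → 78; now {69, 66, 65, 60, 58, 41}
insert 62 → {69, 66, 65, 62, 60, 58, 41}
insert 63 → {69, 66, 65, 63, 62, 60, 58, 41}
forward next packet → 69; now {66, 65, 63, 62, 60, 58, 41}
forward next packet → 66; now {65, 63, 62, 60, 58, 41}
insert 49 → {65, 63, 62, 60, 58, 49, 41}
insert 53 → {65, 63, 62, 60, 58, 53, 49, 41}
forward next packet → 65; now {63, 62, 60, 58, 53, 49, 41}
forward next packet → 63; now {62, 60, 58, 53, 49, 41}
forward next packet → 62; now {60, 58, 53, 49, 41}
insert 74 → {74, 60, 58, 53, 49, 41}
insert 73 → {74, 73, 60, 58, 53, 49, 41}
forward next packet → 74; now {73, 60, 58, 53, 49, 41}
insert 75 → {75, 73, 60, 58, 53, 49, 41}
forward next packet → 75; now {73, 60, 58, 53, 49, 41}
insert 70 → {73, 70, 60, 58, 53, 49, 41}
insert 76 → {76, 73, 70, 60, 58, 53, 49, 41}
forward next packet → 76; now {73, 70, 60, 58, 53, 49, 41}
forward next packet → 73; now {70, 60, 58, 53, 49, 41}
forward next packet → 70; now {60, 58, 53, 49, 41}
insert 52 → {60, 58, 53, 52, 49, 41}
forward next packet → 60; now {58, 53, 52, 49, 41}
forward next packet → 58; now {53, 52, 49, 41}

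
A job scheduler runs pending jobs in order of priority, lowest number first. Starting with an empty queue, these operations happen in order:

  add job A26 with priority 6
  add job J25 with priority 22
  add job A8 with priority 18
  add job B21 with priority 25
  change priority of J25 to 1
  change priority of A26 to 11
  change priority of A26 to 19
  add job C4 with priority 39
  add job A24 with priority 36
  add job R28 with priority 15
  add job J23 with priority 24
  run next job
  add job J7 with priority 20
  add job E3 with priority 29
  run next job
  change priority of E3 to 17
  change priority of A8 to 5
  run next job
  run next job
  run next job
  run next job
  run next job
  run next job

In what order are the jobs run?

J25 → R28 → A8 → E3 → A26 → J7 → J23 → B21

add A26 (priority 6) → {A26:6}
add J25 (priority 22) → {A26:6, J25:22}
add A8 (priority 18) → {A26:6, A8:18, J25:22}
add B21 (priority 25) → {A26:6, A8:18, J25:22, B21:25}
update J25 to priority 1 → {J25:1, A26:6, A8:18, B21:25}
update A26 to priority 11 → {J25:1, A26:11, A8:18, B21:25}
update A26 to priority 19 → {J25:1, A8:18, A26:19, B21:25}
add C4 (priority 39) → {J25:1, A8:18, A26:19, B21:25, C4:39}
add A24 (priority 36) → {J25:1, A8:18, A26:19, B21:25, A24:36, C4:39}
add R28 (priority 15) → {J25:1, R28:15, A8:18, A26:19, B21:25, A24:36, C4:39}
add J23 (priority 24) → {J25:1, R28:15, A8:18, A26:19, J23:24, B21:25, A24:36, C4:39}
run next job → J25; now {R28:15, A8:18, A26:19, J23:24, B21:25, A24:36, C4:39}
add J7 (priority 20) → {R28:15, A8:18, A26:19, J7:20, J23:24, B21:25, A24:36, C4:39}
add E3 (priority 29) → {R28:15, A8:18, A26:19, J7:20, J23:24, B21:25, E3:29, A24:36, C4:39}
run next job → R28; now {A8:18, A26:19, J7:20, J23:24, B21:25, E3:29, A24:36, C4:39}
update E3 to priority 17 → {E3:17, A8:18, A26:19, J7:20, J23:24, B21:25, A24:36, C4:39}
update A8 to priority 5 → {A8:5, E3:17, A26:19, J7:20, J23:24, B21:25, A24:36, C4:39}
run next job → A8; now {E3:17, A26:19, J7:20, J23:24, B21:25, A24:36, C4:39}
run next job → E3; now {A26:19, J7:20, J23:24, B21:25, A24:36, C4:39}
run next job → A26; now {J7:20, J23:24, B21:25, A24:36, C4:39}
run next job → J7; now {J23:24, B21:25, A24:36, C4:39}
run next job → J23; now {B21:25, A24:36, C4:39}
run next job → B21; now {A24:36, C4:39}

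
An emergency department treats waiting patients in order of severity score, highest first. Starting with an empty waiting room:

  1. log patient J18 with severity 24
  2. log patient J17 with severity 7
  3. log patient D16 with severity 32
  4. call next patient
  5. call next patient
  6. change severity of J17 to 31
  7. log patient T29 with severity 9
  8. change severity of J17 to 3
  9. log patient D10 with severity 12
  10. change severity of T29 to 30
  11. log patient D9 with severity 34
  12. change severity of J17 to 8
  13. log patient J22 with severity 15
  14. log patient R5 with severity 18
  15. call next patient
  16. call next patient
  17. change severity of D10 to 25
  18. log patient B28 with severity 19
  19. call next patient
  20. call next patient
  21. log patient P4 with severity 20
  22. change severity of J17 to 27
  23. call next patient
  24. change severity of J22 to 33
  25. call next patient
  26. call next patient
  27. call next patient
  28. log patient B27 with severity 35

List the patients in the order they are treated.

add J18 (severity 24) → {J18:24}
add J17 (severity 7) → {J18:24, J17:7}
add D16 (severity 32) → {D16:32, J18:24, J17:7}
call next patient → D16; now {J18:24, J17:7}
call next patient → J18; now {J17:7}
update J17 to severity 31 → {J17:31}
add T29 (severity 9) → {J17:31, T29:9}
update J17 to severity 3 → {T29:9, J17:3}
add D10 (severity 12) → {D10:12, T29:9, J17:3}
update T29 to severity 30 → {T29:30, D10:12, J17:3}
add D9 (severity 34) → {D9:34, T29:30, D10:12, J17:3}
update J17 to severity 8 → {D9:34, T29:30, D10:12, J17:8}
add J22 (severity 15) → {D9:34, T29:30, J22:15, D10:12, J17:8}
add R5 (severity 18) → {D9:34, T29:30, R5:18, J22:15, D10:12, J17:8}
call next patient → D9; now {T29:30, R5:18, J22:15, D10:12, J17:8}
call next patient → T29; now {R5:18, J22:15, D10:12, J17:8}
update D10 to severity 25 → {D10:25, R5:18, J22:15, J17:8}
add B28 (severity 19) → {D10:25, B28:19, R5:18, J22:15, J17:8}
call next patient → D10; now {B28:19, R5:18, J22:15, J17:8}
call next patient → B28; now {R5:18, J22:15, J17:8}
add P4 (severity 20) → {P4:20, R5:18, J22:15, J17:8}
update J17 to severity 27 → {J17:27, P4:20, R5:18, J22:15}
call next patient → J17; now {P4:20, R5:18, J22:15}
update J22 to severity 33 → {J22:33, P4:20, R5:18}
call next patient → J22; now {P4:20, R5:18}
call next patient → P4; now {R5:18}
call next patient → R5; now {}
add B27 (severity 35) → {B27:35}

D16 → J18 → D9 → T29 → D10 → B28 → J17 → J22 → P4 → R5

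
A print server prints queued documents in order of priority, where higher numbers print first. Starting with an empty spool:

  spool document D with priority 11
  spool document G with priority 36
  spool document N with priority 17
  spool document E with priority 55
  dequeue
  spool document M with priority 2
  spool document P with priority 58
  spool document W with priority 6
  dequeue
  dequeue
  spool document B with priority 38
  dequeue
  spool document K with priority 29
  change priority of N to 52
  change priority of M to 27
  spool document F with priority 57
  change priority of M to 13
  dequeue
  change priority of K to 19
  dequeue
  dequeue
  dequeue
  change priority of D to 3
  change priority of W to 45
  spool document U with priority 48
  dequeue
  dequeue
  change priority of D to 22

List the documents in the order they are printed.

add D (priority 11) → {D:11}
add G (priority 36) → {G:36, D:11}
add N (priority 17) → {G:36, N:17, D:11}
add E (priority 55) → {E:55, G:36, N:17, D:11}
dequeue → E; now {G:36, N:17, D:11}
add M (priority 2) → {G:36, N:17, D:11, M:2}
add P (priority 58) → {P:58, G:36, N:17, D:11, M:2}
add W (priority 6) → {P:58, G:36, N:17, D:11, W:6, M:2}
dequeue → P; now {G:36, N:17, D:11, W:6, M:2}
dequeue → G; now {N:17, D:11, W:6, M:2}
add B (priority 38) → {B:38, N:17, D:11, W:6, M:2}
dequeue → B; now {N:17, D:11, W:6, M:2}
add K (priority 29) → {K:29, N:17, D:11, W:6, M:2}
update N to priority 52 → {N:52, K:29, D:11, W:6, M:2}
update M to priority 27 → {N:52, K:29, M:27, D:11, W:6}
add F (priority 57) → {F:57, N:52, K:29, M:27, D:11, W:6}
update M to priority 13 → {F:57, N:52, K:29, M:13, D:11, W:6}
dequeue → F; now {N:52, K:29, M:13, D:11, W:6}
update K to priority 19 → {N:52, K:19, M:13, D:11, W:6}
dequeue → N; now {K:19, M:13, D:11, W:6}
dequeue → K; now {M:13, D:11, W:6}
dequeue → M; now {D:11, W:6}
update D to priority 3 → {W:6, D:3}
update W to priority 45 → {W:45, D:3}
add U (priority 48) → {U:48, W:45, D:3}
dequeue → U; now {W:45, D:3}
dequeue → W; now {D:3}
update D to priority 22 → {D:22}

E → P → G → B → F → N → K → M → U → W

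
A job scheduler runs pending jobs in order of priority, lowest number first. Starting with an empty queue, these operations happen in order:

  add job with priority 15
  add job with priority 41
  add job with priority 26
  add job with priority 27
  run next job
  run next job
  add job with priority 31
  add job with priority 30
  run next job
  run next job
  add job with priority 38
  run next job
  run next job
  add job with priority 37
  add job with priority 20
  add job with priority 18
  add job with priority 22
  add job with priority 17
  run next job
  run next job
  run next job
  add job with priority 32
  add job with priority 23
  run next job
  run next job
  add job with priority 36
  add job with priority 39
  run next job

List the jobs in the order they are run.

insert 15 → {15}
insert 41 → {15, 41}
insert 26 → {15, 26, 41}
insert 27 → {15, 26, 27, 41}
run next job → 15; now {26, 27, 41}
run next job → 26; now {27, 41}
insert 31 → {27, 31, 41}
insert 30 → {27, 30, 31, 41}
run next job → 27; now {30, 31, 41}
run next job → 30; now {31, 41}
insert 38 → {31, 38, 41}
run next job → 31; now {38, 41}
run next job → 38; now {41}
insert 37 → {37, 41}
insert 20 → {20, 37, 41}
insert 18 → {18, 20, 37, 41}
insert 22 → {18, 20, 22, 37, 41}
insert 17 → {17, 18, 20, 22, 37, 41}
run next job → 17; now {18, 20, 22, 37, 41}
run next job → 18; now {20, 22, 37, 41}
run next job → 20; now {22, 37, 41}
insert 32 → {22, 32, 37, 41}
insert 23 → {22, 23, 32, 37, 41}
run next job → 22; now {23, 32, 37, 41}
run next job → 23; now {32, 37, 41}
insert 36 → {32, 36, 37, 41}
insert 39 → {32, 36, 37, 39, 41}
run next job → 32; now {36, 37, 39, 41}

15 → 26 → 27 → 30 → 31 → 38 → 17 → 18 → 20 → 22 → 23 → 32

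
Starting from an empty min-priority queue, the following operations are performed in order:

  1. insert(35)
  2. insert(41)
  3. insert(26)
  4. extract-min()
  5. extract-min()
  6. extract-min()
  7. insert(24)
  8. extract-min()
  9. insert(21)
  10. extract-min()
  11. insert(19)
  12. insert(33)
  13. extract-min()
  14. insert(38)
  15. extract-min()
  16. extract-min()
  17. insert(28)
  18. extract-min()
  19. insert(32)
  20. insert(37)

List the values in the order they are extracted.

insert 35 → {35}
insert 41 → {35, 41}
insert 26 → {26, 35, 41}
extract-min → 26; now {35, 41}
extract-min → 35; now {41}
extract-min → 41; now {}
insert 24 → {24}
extract-min → 24; now {}
insert 21 → {21}
extract-min → 21; now {}
insert 19 → {19}
insert 33 → {19, 33}
extract-min → 19; now {33}
insert 38 → {33, 38}
extract-min → 33; now {38}
extract-min → 38; now {}
insert 28 → {28}
extract-min → 28; now {}
insert 32 → {32}
insert 37 → {32, 37}

[26, 35, 41, 24, 21, 19, 33, 38, 28]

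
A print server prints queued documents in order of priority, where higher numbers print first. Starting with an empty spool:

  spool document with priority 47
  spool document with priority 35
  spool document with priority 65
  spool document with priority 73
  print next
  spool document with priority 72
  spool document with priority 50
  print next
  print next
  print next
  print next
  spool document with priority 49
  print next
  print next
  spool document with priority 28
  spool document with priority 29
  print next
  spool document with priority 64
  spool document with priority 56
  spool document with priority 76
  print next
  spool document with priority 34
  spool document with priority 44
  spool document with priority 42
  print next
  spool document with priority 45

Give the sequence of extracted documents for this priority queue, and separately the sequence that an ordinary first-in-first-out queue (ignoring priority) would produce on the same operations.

insert 47 → {47}
insert 35 → {47, 35}
insert 65 → {65, 47, 35}
insert 73 → {73, 65, 47, 35}
print next → 73; now {65, 47, 35}
insert 72 → {72, 65, 47, 35}
insert 50 → {72, 65, 50, 47, 35}
print next → 72; now {65, 50, 47, 35}
print next → 65; now {50, 47, 35}
print next → 50; now {47, 35}
print next → 47; now {35}
insert 49 → {49, 35}
print next → 49; now {35}
print next → 35; now {}
insert 28 → {28}
insert 29 → {29, 28}
print next → 29; now {28}
insert 64 → {64, 28}
insert 56 → {64, 56, 28}
insert 76 → {76, 64, 56, 28}
print next → 76; now {64, 56, 28}
insert 34 → {64, 56, 34, 28}
insert 44 → {64, 56, 44, 34, 28}
insert 42 → {64, 56, 44, 42, 34, 28}
print next → 64; now {56, 44, 42, 34, 28}
insert 45 → {56, 45, 44, 42, 34, 28}

priority queue: 73 → 72 → 65 → 50 → 47 → 49 → 35 → 29 → 76 → 64; FIFO queue: 47 → 35 → 65 → 73 → 72 → 50 → 49 → 28 → 29 → 64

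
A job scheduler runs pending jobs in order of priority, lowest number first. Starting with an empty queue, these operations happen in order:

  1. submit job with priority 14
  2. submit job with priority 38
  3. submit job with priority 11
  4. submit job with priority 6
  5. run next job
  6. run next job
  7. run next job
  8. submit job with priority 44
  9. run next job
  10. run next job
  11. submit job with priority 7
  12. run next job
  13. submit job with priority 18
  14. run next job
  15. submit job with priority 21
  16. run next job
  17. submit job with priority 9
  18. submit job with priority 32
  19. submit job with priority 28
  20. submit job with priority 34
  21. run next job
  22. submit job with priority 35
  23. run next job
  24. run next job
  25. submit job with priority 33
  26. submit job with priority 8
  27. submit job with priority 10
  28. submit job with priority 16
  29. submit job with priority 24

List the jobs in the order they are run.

6 → 11 → 14 → 38 → 44 → 7 → 18 → 21 → 9 → 28 → 32

insert 14 → {14}
insert 38 → {14, 38}
insert 11 → {11, 14, 38}
insert 6 → {6, 11, 14, 38}
run next job → 6; now {11, 14, 38}
run next job → 11; now {14, 38}
run next job → 14; now {38}
insert 44 → {38, 44}
run next job → 38; now {44}
run next job → 44; now {}
insert 7 → {7}
run next job → 7; now {}
insert 18 → {18}
run next job → 18; now {}
insert 21 → {21}
run next job → 21; now {}
insert 9 → {9}
insert 32 → {9, 32}
insert 28 → {9, 28, 32}
insert 34 → {9, 28, 32, 34}
run next job → 9; now {28, 32, 34}
insert 35 → {28, 32, 34, 35}
run next job → 28; now {32, 34, 35}
run next job → 32; now {34, 35}
insert 33 → {33, 34, 35}
insert 8 → {8, 33, 34, 35}
insert 10 → {8, 10, 33, 34, 35}
insert 16 → {8, 10, 16, 33, 34, 35}
insert 24 → {8, 10, 16, 24, 33, 34, 35}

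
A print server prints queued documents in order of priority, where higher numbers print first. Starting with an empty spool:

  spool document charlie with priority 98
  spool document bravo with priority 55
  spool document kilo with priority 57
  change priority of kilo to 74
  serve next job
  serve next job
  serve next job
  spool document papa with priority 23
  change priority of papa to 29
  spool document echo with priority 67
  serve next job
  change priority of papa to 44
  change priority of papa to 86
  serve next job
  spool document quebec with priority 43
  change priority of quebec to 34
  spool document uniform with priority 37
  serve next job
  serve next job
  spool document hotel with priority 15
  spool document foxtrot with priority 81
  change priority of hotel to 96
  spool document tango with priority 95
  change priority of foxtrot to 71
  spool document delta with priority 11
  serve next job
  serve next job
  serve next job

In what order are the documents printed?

add charlie (priority 98) → {charlie:98}
add bravo (priority 55) → {charlie:98, bravo:55}
add kilo (priority 57) → {charlie:98, kilo:57, bravo:55}
update kilo to priority 74 → {charlie:98, kilo:74, bravo:55}
serve next job → charlie; now {kilo:74, bravo:55}
serve next job → kilo; now {bravo:55}
serve next job → bravo; now {}
add papa (priority 23) → {papa:23}
update papa to priority 29 → {papa:29}
add echo (priority 67) → {echo:67, papa:29}
serve next job → echo; now {papa:29}
update papa to priority 44 → {papa:44}
update papa to priority 86 → {papa:86}
serve next job → papa; now {}
add quebec (priority 43) → {quebec:43}
update quebec to priority 34 → {quebec:34}
add uniform (priority 37) → {uniform:37, quebec:34}
serve next job → uniform; now {quebec:34}
serve next job → quebec; now {}
add hotel (priority 15) → {hotel:15}
add foxtrot (priority 81) → {foxtrot:81, hotel:15}
update hotel to priority 96 → {hotel:96, foxtrot:81}
add tango (priority 95) → {hotel:96, tango:95, foxtrot:81}
update foxtrot to priority 71 → {hotel:96, tango:95, foxtrot:71}
add delta (priority 11) → {hotel:96, tango:95, foxtrot:71, delta:11}
serve next job → hotel; now {tango:95, foxtrot:71, delta:11}
serve next job → tango; now {foxtrot:71, delta:11}
serve next job → foxtrot; now {delta:11}

charlie, kilo, bravo, echo, papa, uniform, quebec, hotel, tango, foxtrot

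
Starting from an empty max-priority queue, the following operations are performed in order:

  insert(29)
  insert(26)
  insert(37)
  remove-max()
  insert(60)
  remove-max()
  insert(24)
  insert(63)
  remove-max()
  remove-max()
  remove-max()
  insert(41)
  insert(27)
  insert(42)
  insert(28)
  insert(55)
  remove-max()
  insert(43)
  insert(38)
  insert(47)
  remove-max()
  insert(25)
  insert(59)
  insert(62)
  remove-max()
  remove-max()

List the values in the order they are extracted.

37, 60, 63, 29, 26, 55, 47, 62, 59

insert 29 → {29}
insert 26 → {29, 26}
insert 37 → {37, 29, 26}
remove-max → 37; now {29, 26}
insert 60 → {60, 29, 26}
remove-max → 60; now {29, 26}
insert 24 → {29, 26, 24}
insert 63 → {63, 29, 26, 24}
remove-max → 63; now {29, 26, 24}
remove-max → 29; now {26, 24}
remove-max → 26; now {24}
insert 41 → {41, 24}
insert 27 → {41, 27, 24}
insert 42 → {42, 41, 27, 24}
insert 28 → {42, 41, 28, 27, 24}
insert 55 → {55, 42, 41, 28, 27, 24}
remove-max → 55; now {42, 41, 28, 27, 24}
insert 43 → {43, 42, 41, 28, 27, 24}
insert 38 → {43, 42, 41, 38, 28, 27, 24}
insert 47 → {47, 43, 42, 41, 38, 28, 27, 24}
remove-max → 47; now {43, 42, 41, 38, 28, 27, 24}
insert 25 → {43, 42, 41, 38, 28, 27, 25, 24}
insert 59 → {59, 43, 42, 41, 38, 28, 27, 25, 24}
insert 62 → {62, 59, 43, 42, 41, 38, 28, 27, 25, 24}
remove-max → 62; now {59, 43, 42, 41, 38, 28, 27, 25, 24}
remove-max → 59; now {43, 42, 41, 38, 28, 27, 25, 24}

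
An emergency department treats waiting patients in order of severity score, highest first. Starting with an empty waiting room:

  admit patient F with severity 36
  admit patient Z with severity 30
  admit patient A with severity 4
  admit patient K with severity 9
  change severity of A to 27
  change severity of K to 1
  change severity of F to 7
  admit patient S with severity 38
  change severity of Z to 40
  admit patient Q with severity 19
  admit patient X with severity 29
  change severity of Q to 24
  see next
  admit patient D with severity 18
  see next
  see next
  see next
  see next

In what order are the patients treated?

Z, S, X, A, Q

add F (severity 36) → {F:36}
add Z (severity 30) → {F:36, Z:30}
add A (severity 4) → {F:36, Z:30, A:4}
add K (severity 9) → {F:36, Z:30, K:9, A:4}
update A to severity 27 → {F:36, Z:30, A:27, K:9}
update K to severity 1 → {F:36, Z:30, A:27, K:1}
update F to severity 7 → {Z:30, A:27, F:7, K:1}
add S (severity 38) → {S:38, Z:30, A:27, F:7, K:1}
update Z to severity 40 → {Z:40, S:38, A:27, F:7, K:1}
add Q (severity 19) → {Z:40, S:38, A:27, Q:19, F:7, K:1}
add X (severity 29) → {Z:40, S:38, X:29, A:27, Q:19, F:7, K:1}
update Q to severity 24 → {Z:40, S:38, X:29, A:27, Q:24, F:7, K:1}
see next → Z; now {S:38, X:29, A:27, Q:24, F:7, K:1}
add D (severity 18) → {S:38, X:29, A:27, Q:24, D:18, F:7, K:1}
see next → S; now {X:29, A:27, Q:24, D:18, F:7, K:1}
see next → X; now {A:27, Q:24, D:18, F:7, K:1}
see next → A; now {Q:24, D:18, F:7, K:1}
see next → Q; now {D:18, F:7, K:1}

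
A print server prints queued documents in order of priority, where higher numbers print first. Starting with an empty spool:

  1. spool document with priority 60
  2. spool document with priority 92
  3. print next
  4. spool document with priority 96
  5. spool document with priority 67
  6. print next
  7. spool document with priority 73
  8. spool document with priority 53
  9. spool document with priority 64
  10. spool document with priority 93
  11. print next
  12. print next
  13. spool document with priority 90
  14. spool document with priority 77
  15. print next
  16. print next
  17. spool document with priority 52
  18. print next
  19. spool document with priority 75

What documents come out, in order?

[92, 96, 93, 73, 90, 77, 67]

insert 60 → {60}
insert 92 → {92, 60}
print next → 92; now {60}
insert 96 → {96, 60}
insert 67 → {96, 67, 60}
print next → 96; now {67, 60}
insert 73 → {73, 67, 60}
insert 53 → {73, 67, 60, 53}
insert 64 → {73, 67, 64, 60, 53}
insert 93 → {93, 73, 67, 64, 60, 53}
print next → 93; now {73, 67, 64, 60, 53}
print next → 73; now {67, 64, 60, 53}
insert 90 → {90, 67, 64, 60, 53}
insert 77 → {90, 77, 67, 64, 60, 53}
print next → 90; now {77, 67, 64, 60, 53}
print next → 77; now {67, 64, 60, 53}
insert 52 → {67, 64, 60, 53, 52}
print next → 67; now {64, 60, 53, 52}
insert 75 → {75, 64, 60, 53, 52}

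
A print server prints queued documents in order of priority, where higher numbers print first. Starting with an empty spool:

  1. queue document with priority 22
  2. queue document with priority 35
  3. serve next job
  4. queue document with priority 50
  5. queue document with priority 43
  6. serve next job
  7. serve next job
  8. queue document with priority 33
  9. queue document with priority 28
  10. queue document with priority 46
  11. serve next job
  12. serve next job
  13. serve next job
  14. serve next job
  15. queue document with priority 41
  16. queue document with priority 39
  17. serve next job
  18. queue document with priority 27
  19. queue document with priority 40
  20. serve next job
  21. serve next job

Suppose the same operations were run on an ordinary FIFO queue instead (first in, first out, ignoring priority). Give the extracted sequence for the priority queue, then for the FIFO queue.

insert 22 → {22}
insert 35 → {35, 22}
serve next job → 35; now {22}
insert 50 → {50, 22}
insert 43 → {50, 43, 22}
serve next job → 50; now {43, 22}
serve next job → 43; now {22}
insert 33 → {33, 22}
insert 28 → {33, 28, 22}
insert 46 → {46, 33, 28, 22}
serve next job → 46; now {33, 28, 22}
serve next job → 33; now {28, 22}
serve next job → 28; now {22}
serve next job → 22; now {}
insert 41 → {41}
insert 39 → {41, 39}
serve next job → 41; now {39}
insert 27 → {39, 27}
insert 40 → {40, 39, 27}
serve next job → 40; now {39, 27}
serve next job → 39; now {27}

priority queue: 35 → 50 → 43 → 46 → 33 → 28 → 22 → 41 → 40 → 39; FIFO queue: [22, 35, 50, 43, 33, 28, 46, 41, 39, 27]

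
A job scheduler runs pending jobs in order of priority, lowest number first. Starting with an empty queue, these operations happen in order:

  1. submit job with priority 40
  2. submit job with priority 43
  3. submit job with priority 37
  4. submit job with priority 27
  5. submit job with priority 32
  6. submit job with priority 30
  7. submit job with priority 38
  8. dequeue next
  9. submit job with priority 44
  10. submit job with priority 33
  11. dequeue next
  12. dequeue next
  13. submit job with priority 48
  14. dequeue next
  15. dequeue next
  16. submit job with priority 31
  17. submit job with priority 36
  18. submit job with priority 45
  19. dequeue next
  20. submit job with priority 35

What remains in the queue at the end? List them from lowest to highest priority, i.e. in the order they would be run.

insert 40 → {40}
insert 43 → {40, 43}
insert 37 → {37, 40, 43}
insert 27 → {27, 37, 40, 43}
insert 32 → {27, 32, 37, 40, 43}
insert 30 → {27, 30, 32, 37, 40, 43}
insert 38 → {27, 30, 32, 37, 38, 40, 43}
dequeue next → 27; now {30, 32, 37, 38, 40, 43}
insert 44 → {30, 32, 37, 38, 40, 43, 44}
insert 33 → {30, 32, 33, 37, 38, 40, 43, 44}
dequeue next → 30; now {32, 33, 37, 38, 40, 43, 44}
dequeue next → 32; now {33, 37, 38, 40, 43, 44}
insert 48 → {33, 37, 38, 40, 43, 44, 48}
dequeue next → 33; now {37, 38, 40, 43, 44, 48}
dequeue next → 37; now {38, 40, 43, 44, 48}
insert 31 → {31, 38, 40, 43, 44, 48}
insert 36 → {31, 36, 38, 40, 43, 44, 48}
insert 45 → {31, 36, 38, 40, 43, 44, 45, 48}
dequeue next → 31; now {36, 38, 40, 43, 44, 45, 48}
insert 35 → {35, 36, 38, 40, 43, 44, 45, 48}

35 → 36 → 38 → 40 → 43 → 44 → 45 → 48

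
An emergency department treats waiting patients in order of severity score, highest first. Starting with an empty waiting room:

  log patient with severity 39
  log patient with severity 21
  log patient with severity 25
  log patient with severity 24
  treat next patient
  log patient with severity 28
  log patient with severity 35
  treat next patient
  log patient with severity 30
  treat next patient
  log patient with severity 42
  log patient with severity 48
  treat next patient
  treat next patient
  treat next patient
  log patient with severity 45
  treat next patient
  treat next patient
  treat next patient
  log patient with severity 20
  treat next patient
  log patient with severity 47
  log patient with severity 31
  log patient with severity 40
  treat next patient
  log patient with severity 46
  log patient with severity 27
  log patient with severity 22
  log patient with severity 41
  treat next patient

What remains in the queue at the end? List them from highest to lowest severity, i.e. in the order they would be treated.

insert 39 → {39}
insert 21 → {39, 21}
insert 25 → {39, 25, 21}
insert 24 → {39, 25, 24, 21}
treat next patient → 39; now {25, 24, 21}
insert 28 → {28, 25, 24, 21}
insert 35 → {35, 28, 25, 24, 21}
treat next patient → 35; now {28, 25, 24, 21}
insert 30 → {30, 28, 25, 24, 21}
treat next patient → 30; now {28, 25, 24, 21}
insert 42 → {42, 28, 25, 24, 21}
insert 48 → {48, 42, 28, 25, 24, 21}
treat next patient → 48; now {42, 28, 25, 24, 21}
treat next patient → 42; now {28, 25, 24, 21}
treat next patient → 28; now {25, 24, 21}
insert 45 → {45, 25, 24, 21}
treat next patient → 45; now {25, 24, 21}
treat next patient → 25; now {24, 21}
treat next patient → 24; now {21}
insert 20 → {21, 20}
treat next patient → 21; now {20}
insert 47 → {47, 20}
insert 31 → {47, 31, 20}
insert 40 → {47, 40, 31, 20}
treat next patient → 47; now {40, 31, 20}
insert 46 → {46, 40, 31, 20}
insert 27 → {46, 40, 31, 27, 20}
insert 22 → {46, 40, 31, 27, 22, 20}
insert 41 → {46, 41, 40, 31, 27, 22, 20}
treat next patient → 46; now {41, 40, 31, 27, 22, 20}

41, 40, 31, 27, 22, 20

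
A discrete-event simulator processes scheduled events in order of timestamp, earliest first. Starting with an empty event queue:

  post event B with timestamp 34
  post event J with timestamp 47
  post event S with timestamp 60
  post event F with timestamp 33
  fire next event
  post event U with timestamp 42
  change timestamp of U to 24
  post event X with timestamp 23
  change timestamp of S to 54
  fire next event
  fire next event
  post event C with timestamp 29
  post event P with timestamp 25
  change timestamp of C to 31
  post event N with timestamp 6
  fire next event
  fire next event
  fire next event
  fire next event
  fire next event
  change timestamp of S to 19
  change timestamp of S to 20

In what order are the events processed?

[F, X, U, N, P, C, B, J]

add B (timestamp 34) → {B:34}
add J (timestamp 47) → {B:34, J:47}
add S (timestamp 60) → {B:34, J:47, S:60}
add F (timestamp 33) → {F:33, B:34, J:47, S:60}
fire next event → F; now {B:34, J:47, S:60}
add U (timestamp 42) → {B:34, U:42, J:47, S:60}
update U to timestamp 24 → {U:24, B:34, J:47, S:60}
add X (timestamp 23) → {X:23, U:24, B:34, J:47, S:60}
update S to timestamp 54 → {X:23, U:24, B:34, J:47, S:54}
fire next event → X; now {U:24, B:34, J:47, S:54}
fire next event → U; now {B:34, J:47, S:54}
add C (timestamp 29) → {C:29, B:34, J:47, S:54}
add P (timestamp 25) → {P:25, C:29, B:34, J:47, S:54}
update C to timestamp 31 → {P:25, C:31, B:34, J:47, S:54}
add N (timestamp 6) → {N:6, P:25, C:31, B:34, J:47, S:54}
fire next event → N; now {P:25, C:31, B:34, J:47, S:54}
fire next event → P; now {C:31, B:34, J:47, S:54}
fire next event → C; now {B:34, J:47, S:54}
fire next event → B; now {J:47, S:54}
fire next event → J; now {S:54}
update S to timestamp 19 → {S:19}
update S to timestamp 20 → {S:20}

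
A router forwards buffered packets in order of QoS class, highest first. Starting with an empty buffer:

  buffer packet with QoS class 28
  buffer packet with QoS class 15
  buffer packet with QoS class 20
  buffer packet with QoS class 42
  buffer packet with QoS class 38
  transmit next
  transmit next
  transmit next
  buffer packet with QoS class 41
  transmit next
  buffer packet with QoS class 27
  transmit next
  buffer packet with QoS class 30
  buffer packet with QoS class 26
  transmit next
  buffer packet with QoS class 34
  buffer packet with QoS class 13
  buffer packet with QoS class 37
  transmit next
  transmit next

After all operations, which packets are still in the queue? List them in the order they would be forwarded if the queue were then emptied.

insert 28 → {28}
insert 15 → {28, 15}
insert 20 → {28, 20, 15}
insert 42 → {42, 28, 20, 15}
insert 38 → {42, 38, 28, 20, 15}
transmit next → 42; now {38, 28, 20, 15}
transmit next → 38; now {28, 20, 15}
transmit next → 28; now {20, 15}
insert 41 → {41, 20, 15}
transmit next → 41; now {20, 15}
insert 27 → {27, 20, 15}
transmit next → 27; now {20, 15}
insert 30 → {30, 20, 15}
insert 26 → {30, 26, 20, 15}
transmit next → 30; now {26, 20, 15}
insert 34 → {34, 26, 20, 15}
insert 13 → {34, 26, 20, 15, 13}
insert 37 → {37, 34, 26, 20, 15, 13}
transmit next → 37; now {34, 26, 20, 15, 13}
transmit next → 34; now {26, 20, 15, 13}

26 → 20 → 15 → 13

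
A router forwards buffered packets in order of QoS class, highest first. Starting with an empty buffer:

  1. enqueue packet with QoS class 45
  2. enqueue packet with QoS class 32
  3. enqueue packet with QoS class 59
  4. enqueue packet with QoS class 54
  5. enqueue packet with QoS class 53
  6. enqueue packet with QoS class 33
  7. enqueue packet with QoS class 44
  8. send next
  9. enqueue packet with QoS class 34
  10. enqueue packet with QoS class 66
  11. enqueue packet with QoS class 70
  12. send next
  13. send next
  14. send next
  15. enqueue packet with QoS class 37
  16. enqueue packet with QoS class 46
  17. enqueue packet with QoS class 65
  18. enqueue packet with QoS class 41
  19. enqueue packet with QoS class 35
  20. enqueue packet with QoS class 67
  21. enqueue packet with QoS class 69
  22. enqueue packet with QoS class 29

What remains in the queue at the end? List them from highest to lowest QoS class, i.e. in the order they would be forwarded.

[69, 67, 65, 53, 46, 45, 44, 41, 37, 35, 34, 33, 32, 29]

insert 45 → {45}
insert 32 → {45, 32}
insert 59 → {59, 45, 32}
insert 54 → {59, 54, 45, 32}
insert 53 → {59, 54, 53, 45, 32}
insert 33 → {59, 54, 53, 45, 33, 32}
insert 44 → {59, 54, 53, 45, 44, 33, 32}
send next → 59; now {54, 53, 45, 44, 33, 32}
insert 34 → {54, 53, 45, 44, 34, 33, 32}
insert 66 → {66, 54, 53, 45, 44, 34, 33, 32}
insert 70 → {70, 66, 54, 53, 45, 44, 34, 33, 32}
send next → 70; now {66, 54, 53, 45, 44, 34, 33, 32}
send next → 66; now {54, 53, 45, 44, 34, 33, 32}
send next → 54; now {53, 45, 44, 34, 33, 32}
insert 37 → {53, 45, 44, 37, 34, 33, 32}
insert 46 → {53, 46, 45, 44, 37, 34, 33, 32}
insert 65 → {65, 53, 46, 45, 44, 37, 34, 33, 32}
insert 41 → {65, 53, 46, 45, 44, 41, 37, 34, 33, 32}
insert 35 → {65, 53, 46, 45, 44, 41, 37, 35, 34, 33, 32}
insert 67 → {67, 65, 53, 46, 45, 44, 41, 37, 35, 34, 33, 32}
insert 69 → {69, 67, 65, 53, 46, 45, 44, 41, 37, 35, 34, 33, 32}
insert 29 → {69, 67, 65, 53, 46, 45, 44, 41, 37, 35, 34, 33, 32, 29}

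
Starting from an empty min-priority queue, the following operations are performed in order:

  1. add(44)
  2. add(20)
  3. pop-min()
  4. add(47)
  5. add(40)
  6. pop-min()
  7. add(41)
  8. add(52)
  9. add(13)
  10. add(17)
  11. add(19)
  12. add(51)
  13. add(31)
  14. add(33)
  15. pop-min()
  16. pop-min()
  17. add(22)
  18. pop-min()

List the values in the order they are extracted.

insert 44 → {44}
insert 20 → {20, 44}
pop-min → 20; now {44}
insert 47 → {44, 47}
insert 40 → {40, 44, 47}
pop-min → 40; now {44, 47}
insert 41 → {41, 44, 47}
insert 52 → {41, 44, 47, 52}
insert 13 → {13, 41, 44, 47, 52}
insert 17 → {13, 17, 41, 44, 47, 52}
insert 19 → {13, 17, 19, 41, 44, 47, 52}
insert 51 → {13, 17, 19, 41, 44, 47, 51, 52}
insert 31 → {13, 17, 19, 31, 41, 44, 47, 51, 52}
insert 33 → {13, 17, 19, 31, 33, 41, 44, 47, 51, 52}
pop-min → 13; now {17, 19, 31, 33, 41, 44, 47, 51, 52}
pop-min → 17; now {19, 31, 33, 41, 44, 47, 51, 52}
insert 22 → {19, 22, 31, 33, 41, 44, 47, 51, 52}
pop-min → 19; now {22, 31, 33, 41, 44, 47, 51, 52}

20, 40, 13, 17, 19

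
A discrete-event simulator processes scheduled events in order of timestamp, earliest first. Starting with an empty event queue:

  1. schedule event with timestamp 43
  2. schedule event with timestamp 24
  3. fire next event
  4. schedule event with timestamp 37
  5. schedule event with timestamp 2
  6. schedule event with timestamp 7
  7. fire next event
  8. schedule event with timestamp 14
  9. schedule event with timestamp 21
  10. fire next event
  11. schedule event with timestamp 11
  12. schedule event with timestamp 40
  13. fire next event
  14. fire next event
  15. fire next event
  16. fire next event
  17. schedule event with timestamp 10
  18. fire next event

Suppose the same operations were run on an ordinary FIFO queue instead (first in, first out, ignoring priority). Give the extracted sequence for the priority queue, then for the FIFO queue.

insert 43 → {43}
insert 24 → {24, 43}
fire next event → 24; now {43}
insert 37 → {37, 43}
insert 2 → {2, 37, 43}
insert 7 → {2, 7, 37, 43}
fire next event → 2; now {7, 37, 43}
insert 14 → {7, 14, 37, 43}
insert 21 → {7, 14, 21, 37, 43}
fire next event → 7; now {14, 21, 37, 43}
insert 11 → {11, 14, 21, 37, 43}
insert 40 → {11, 14, 21, 37, 40, 43}
fire next event → 11; now {14, 21, 37, 40, 43}
fire next event → 14; now {21, 37, 40, 43}
fire next event → 21; now {37, 40, 43}
fire next event → 37; now {40, 43}
insert 10 → {10, 40, 43}
fire next event → 10; now {40, 43}

priority queue: 24, 2, 7, 11, 14, 21, 37, 10; FIFO queue: 43 → 24 → 37 → 2 → 7 → 14 → 21 → 11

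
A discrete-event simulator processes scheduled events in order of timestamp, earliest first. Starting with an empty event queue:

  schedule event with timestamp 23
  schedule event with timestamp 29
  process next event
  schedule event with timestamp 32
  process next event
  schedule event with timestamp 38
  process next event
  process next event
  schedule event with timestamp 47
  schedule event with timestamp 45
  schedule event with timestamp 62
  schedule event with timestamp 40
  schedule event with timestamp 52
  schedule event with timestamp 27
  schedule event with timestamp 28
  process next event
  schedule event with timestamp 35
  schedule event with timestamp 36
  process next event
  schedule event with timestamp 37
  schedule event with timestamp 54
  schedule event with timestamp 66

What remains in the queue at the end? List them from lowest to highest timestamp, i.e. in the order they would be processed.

[35, 36, 37, 40, 45, 47, 52, 54, 62, 66]

insert 23 → {23}
insert 29 → {23, 29}
process next event → 23; now {29}
insert 32 → {29, 32}
process next event → 29; now {32}
insert 38 → {32, 38}
process next event → 32; now {38}
process next event → 38; now {}
insert 47 → {47}
insert 45 → {45, 47}
insert 62 → {45, 47, 62}
insert 40 → {40, 45, 47, 62}
insert 52 → {40, 45, 47, 52, 62}
insert 27 → {27, 40, 45, 47, 52, 62}
insert 28 → {27, 28, 40, 45, 47, 52, 62}
process next event → 27; now {28, 40, 45, 47, 52, 62}
insert 35 → {28, 35, 40, 45, 47, 52, 62}
insert 36 → {28, 35, 36, 40, 45, 47, 52, 62}
process next event → 28; now {35, 36, 40, 45, 47, 52, 62}
insert 37 → {35, 36, 37, 40, 45, 47, 52, 62}
insert 54 → {35, 36, 37, 40, 45, 47, 52, 54, 62}
insert 66 → {35, 36, 37, 40, 45, 47, 52, 54, 62, 66}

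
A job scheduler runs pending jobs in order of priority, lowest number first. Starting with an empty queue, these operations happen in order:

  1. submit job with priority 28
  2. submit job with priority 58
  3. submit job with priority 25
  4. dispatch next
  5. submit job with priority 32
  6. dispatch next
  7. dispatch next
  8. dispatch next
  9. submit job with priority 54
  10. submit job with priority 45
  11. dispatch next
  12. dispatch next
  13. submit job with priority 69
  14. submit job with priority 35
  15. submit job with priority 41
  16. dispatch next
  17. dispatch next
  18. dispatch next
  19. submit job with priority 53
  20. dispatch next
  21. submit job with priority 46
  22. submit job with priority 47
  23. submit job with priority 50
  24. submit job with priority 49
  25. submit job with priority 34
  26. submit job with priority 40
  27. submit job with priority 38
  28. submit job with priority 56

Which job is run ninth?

69

insert 28 → {28}
insert 58 → {28, 58}
insert 25 → {25, 28, 58}
dispatch next → 25; now {28, 58}
insert 32 → {28, 32, 58}
dispatch next → 28; now {32, 58}
dispatch next → 32; now {58}
dispatch next → 58; now {}
insert 54 → {54}
insert 45 → {45, 54}
dispatch next → 45; now {54}
dispatch next → 54; now {}
insert 69 → {69}
insert 35 → {35, 69}
insert 41 → {35, 41, 69}
dispatch next → 35; now {41, 69}
dispatch next → 41; now {69}
dispatch next → 69; now {}
insert 53 → {53}
dispatch next → 53; now {}
insert 46 → {46}
insert 47 → {46, 47}
insert 50 → {46, 47, 50}
insert 49 → {46, 47, 49, 50}
insert 34 → {34, 46, 47, 49, 50}
insert 40 → {34, 40, 46, 47, 49, 50}
insert 38 → {34, 38, 40, 46, 47, 49, 50}
insert 56 → {34, 38, 40, 46, 47, 49, 50, 56}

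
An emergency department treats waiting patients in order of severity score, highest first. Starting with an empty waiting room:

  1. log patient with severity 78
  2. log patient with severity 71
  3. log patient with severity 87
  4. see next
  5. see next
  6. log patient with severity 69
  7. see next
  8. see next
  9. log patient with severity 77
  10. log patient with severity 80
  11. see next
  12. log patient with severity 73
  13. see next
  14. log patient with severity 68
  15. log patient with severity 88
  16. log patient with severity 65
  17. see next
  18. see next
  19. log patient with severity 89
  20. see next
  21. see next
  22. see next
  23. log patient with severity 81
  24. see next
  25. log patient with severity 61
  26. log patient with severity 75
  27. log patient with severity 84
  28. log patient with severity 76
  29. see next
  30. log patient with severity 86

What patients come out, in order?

insert 78 → {78}
insert 71 → {78, 71}
insert 87 → {87, 78, 71}
see next → 87; now {78, 71}
see next → 78; now {71}
insert 69 → {71, 69}
see next → 71; now {69}
see next → 69; now {}
insert 77 → {77}
insert 80 → {80, 77}
see next → 80; now {77}
insert 73 → {77, 73}
see next → 77; now {73}
insert 68 → {73, 68}
insert 88 → {88, 73, 68}
insert 65 → {88, 73, 68, 65}
see next → 88; now {73, 68, 65}
see next → 73; now {68, 65}
insert 89 → {89, 68, 65}
see next → 89; now {68, 65}
see next → 68; now {65}
see next → 65; now {}
insert 81 → {81}
see next → 81; now {}
insert 61 → {61}
insert 75 → {75, 61}
insert 84 → {84, 75, 61}
insert 76 → {84, 76, 75, 61}
see next → 84; now {76, 75, 61}
insert 86 → {86, 76, 75, 61}

87 → 78 → 71 → 69 → 80 → 77 → 88 → 73 → 89 → 68 → 65 → 81 → 84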